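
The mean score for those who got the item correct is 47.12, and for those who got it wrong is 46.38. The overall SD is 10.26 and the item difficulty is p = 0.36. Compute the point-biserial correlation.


q = 1 - p = 0.64
rpb = ((M1 - M0) / SD) * sqrt(p * q)
rpb = ((47.12 - 46.38) / 10.26) * sqrt(0.36 * 0.64)
rpb = 0.0346

0.0346


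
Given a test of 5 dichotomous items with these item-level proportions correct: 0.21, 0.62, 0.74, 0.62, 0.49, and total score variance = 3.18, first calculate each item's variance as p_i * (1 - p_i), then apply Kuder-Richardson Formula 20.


For each item, compute p_i * q_i:
  Item 1: 0.21 * 0.79 = 0.1659
  Item 2: 0.62 * 0.38 = 0.2356
  Item 3: 0.74 * 0.26 = 0.1924
  Item 4: 0.62 * 0.38 = 0.2356
  Item 5: 0.49 * 0.51 = 0.2499
Sum(p_i * q_i) = 0.1659 + 0.2356 + 0.1924 + 0.2356 + 0.2499 = 1.0794
KR-20 = (k/(k-1)) * (1 - Sum(p_i*q_i) / Var_total)
= (5/4) * (1 - 1.0794/3.18)
= 1.25 * 0.6606
KR-20 = 0.8257

0.8257


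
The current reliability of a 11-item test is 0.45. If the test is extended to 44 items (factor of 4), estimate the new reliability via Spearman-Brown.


r_new = (n * rxx) / (1 + (n-1) * rxx)
r_new = (4 * 0.45) / (1 + 3 * 0.45)
r_new = 1.8 / 2.35
r_new = 0.766

0.766


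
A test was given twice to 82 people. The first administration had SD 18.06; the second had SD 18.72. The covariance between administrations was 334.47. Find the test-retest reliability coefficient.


r = cov(X,Y) / (SD_X * SD_Y)
r = 334.47 / (18.06 * 18.72)
r = 334.47 / 338.0832
r = 0.9893

0.9893


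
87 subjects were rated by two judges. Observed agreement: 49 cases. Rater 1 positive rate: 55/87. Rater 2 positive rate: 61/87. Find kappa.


P_o = 49/87 = 0.563218
P_e = (55*61 + 32*26) / 7569 = 0.553177
kappa = (P_o - P_e) / (1 - P_e)
kappa = (0.563218 - 0.553177) / (1 - 0.553177)
kappa = 0.0225

0.0225


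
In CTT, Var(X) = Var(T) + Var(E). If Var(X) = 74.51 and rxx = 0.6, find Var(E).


var_true = rxx * var_obs = 0.6 * 74.51 = 44.706
var_error = var_obs - var_true
var_error = 74.51 - 44.706
var_error = 29.804

29.804


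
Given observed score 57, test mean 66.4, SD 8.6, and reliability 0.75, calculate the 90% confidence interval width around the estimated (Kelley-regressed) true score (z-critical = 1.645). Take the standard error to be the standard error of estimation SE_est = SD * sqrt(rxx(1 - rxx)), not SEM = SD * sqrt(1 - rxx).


True score estimate = 0.75*57 + 0.25*66.4 = 59.35
SE_est = SD * sqrt(rxx * (1 - rxx)) = 8.6 * sqrt(0.75 * 0.25) = 8.6 * sqrt(0.1875) = 3.723909
CI = T_est +/- z * SE_est, so width = 2 * z * SE_est = 2 * 1.645 * 3.723909
Width = 12.2517

12.2517


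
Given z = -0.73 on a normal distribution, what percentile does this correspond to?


CDF(z) = 0.5 * (1 + erf(z/sqrt(2)))
erf(-0.5162) = -0.5346
CDF = 0.2327
Percentile rank = 0.2327 * 100 = 23.27

23.27


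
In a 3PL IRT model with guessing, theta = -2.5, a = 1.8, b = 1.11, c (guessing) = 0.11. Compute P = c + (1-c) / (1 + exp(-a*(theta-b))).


logit = 1.8*(-2.5 - 1.11) = -6.498
P* = 1/(1 + exp(--6.498)) = 0.0015
P = 0.11 + (1 - 0.11) * 0.0015
P = 0.1113

0.1113


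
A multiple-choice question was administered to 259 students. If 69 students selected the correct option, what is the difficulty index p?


Item difficulty p = number correct / total examinees
p = 69 / 259
p = 0.2664

0.2664


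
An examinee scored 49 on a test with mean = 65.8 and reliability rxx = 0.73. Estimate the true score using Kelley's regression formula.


T_est = rxx * X + (1 - rxx) * mean
T_est = 0.73 * 49 + 0.27 * 65.8
T_est = 35.77 + 17.766
T_est = 53.536

53.536


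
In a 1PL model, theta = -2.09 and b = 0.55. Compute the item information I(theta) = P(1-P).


P = 1/(1+exp(-(-2.09-0.55))) = 0.0666
I = P*(1-P) = 0.0666 * 0.9334
I = 0.0622

0.0622


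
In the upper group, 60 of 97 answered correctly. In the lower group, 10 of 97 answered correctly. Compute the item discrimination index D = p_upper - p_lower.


p_upper = 60/97 = 0.6186
p_lower = 10/97 = 0.1031
D = 0.6186 - 0.1031 = 0.5155

0.5155


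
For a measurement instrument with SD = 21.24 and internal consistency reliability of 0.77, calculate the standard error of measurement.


SEM = SD * sqrt(1 - rxx)
SEM = 21.24 * sqrt(1 - 0.77)
SEM = 21.24 * sqrt(0.23) = 21.24 * 0.479583
SEM = 10.1863

10.1863


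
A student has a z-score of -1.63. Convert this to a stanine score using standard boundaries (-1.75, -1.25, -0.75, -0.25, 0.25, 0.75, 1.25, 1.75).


Stanine boundaries: [-1.75, -1.25, -0.75, -0.25, 0.25, 0.75, 1.25, 1.75]
z = -1.63
Check each boundary:
  z >= -1.75 -> could be stanine 2
  z < -1.25
  z < -0.75
  z < -0.25
  z < 0.25
  z < 0.75
  z < 1.25
  z < 1.75
Highest qualifying boundary gives stanine = 2

2


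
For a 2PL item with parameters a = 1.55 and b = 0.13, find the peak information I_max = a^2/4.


For 2PL, max info at theta = b = 0.13
I_max = a^2 / 4 = 1.55^2 / 4
= 2.4025 / 4
I_max = 0.6006

0.6006


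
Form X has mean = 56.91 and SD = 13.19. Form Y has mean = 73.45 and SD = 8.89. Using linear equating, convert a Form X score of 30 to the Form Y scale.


slope = SD_Y / SD_X = 8.89 / 13.19 ~ 0.674
intercept = mean_Y - slope * mean_X = 73.45 - (8.89 / 13.19) * 56.91 ~ 35.0929
Y = slope * X + intercept. To avoid rounding drift from the rounded slope/intercept, evaluate the equivalent form Y = mean_Y + SD_Y * (X - mean_X) / SD_X at full precision:
Y = 73.45 + 8.89 * (30 - 56.91) / 13.19
Y = 73.45 - 8.89 * 26.91 / 13.19
Y = 73.45 - 239.2299 / 13.19
Y = 73.45 - 18.1372
Y = 55.3128

55.3128


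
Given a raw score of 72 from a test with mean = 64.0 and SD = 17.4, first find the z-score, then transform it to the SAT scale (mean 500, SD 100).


z = (X - mean) / SD = (72 - 64.0) / 17.4
z = 8.0 / 17.4
z = 0.4598
SAT-scale = SAT = 500 + 100z
Carry z at full precision (z = 8.0 / 17.4) into the conversion:
SAT-scale = 500 + 100 * (8.0 / 17.4) = 500 + 800 / 17.4
SAT-scale = 500 + 45.977
SAT-scale = 545.977

545.977


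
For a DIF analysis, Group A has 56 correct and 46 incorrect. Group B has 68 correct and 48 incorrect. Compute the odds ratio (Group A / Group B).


Odds_A = 56/46 = 1.2174
Odds_B = 68/48 = 1.4167
OR = Odds_A / Odds_B = 1.2174 / 1.4167
Exactly, OR = (56 * 48) / (46 * 68) = 2688 / 3128
OR = 0.8593

0.8593


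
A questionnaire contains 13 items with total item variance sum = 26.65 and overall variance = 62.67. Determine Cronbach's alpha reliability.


alpha = (k/(k-1)) * (1 - sum(si^2)/s_total^2)
= (13/12) * (1 - 26.65/62.67)
alpha = 0.6227

0.6227


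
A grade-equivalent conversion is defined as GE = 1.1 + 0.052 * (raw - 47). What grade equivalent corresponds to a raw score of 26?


raw - median = 26 - 47 = -21
slope * diff = 0.052 * -21 = -1.092
GE = 1.1 + -1.092
GE = 0.008

0.008


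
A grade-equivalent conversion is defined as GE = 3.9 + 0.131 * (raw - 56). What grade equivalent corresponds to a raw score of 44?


raw - median = 44 - 56 = -12
slope * diff = 0.131 * -12 = -1.572
GE = 3.9 + -1.572
GE = 2.328

2.328


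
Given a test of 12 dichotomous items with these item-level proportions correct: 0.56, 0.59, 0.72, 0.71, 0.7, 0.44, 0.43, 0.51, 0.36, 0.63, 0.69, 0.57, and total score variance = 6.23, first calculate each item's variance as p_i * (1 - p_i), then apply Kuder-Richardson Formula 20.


For each item, compute p_i * q_i:
  Item 1: 0.56 * 0.44 = 0.2464
  Item 2: 0.59 * 0.41 = 0.2419
  Item 3: 0.72 * 0.28 = 0.2016
  Item 4: 0.71 * 0.29 = 0.2059
  Item 5: 0.7 * 0.3 = 0.21
  Item 6: 0.44 * 0.56 = 0.2464
  Item 7: 0.43 * 0.57 = 0.2451
  Item 8: 0.51 * 0.49 = 0.2499
  Item 9: 0.36 * 0.64 = 0.2304
  Item 10: 0.63 * 0.37 = 0.2331
  Item 11: 0.69 * 0.31 = 0.2139
  Item 12: 0.57 * 0.43 = 0.2451
Sum(p_i * q_i) = 0.2464 + 0.2419 + 0.2016 + 0.2059 + 0.21 + 0.2464 + 0.2451 + 0.2499 + 0.2304 + 0.2331 + 0.2139 + 0.2451 = 2.7697
KR-20 = (k/(k-1)) * (1 - Sum(p_i*q_i) / Var_total)
= (12/11) * (1 - 2.7697/6.23)
= 1.0909 * 0.5554
KR-20 = 0.6059

0.6059


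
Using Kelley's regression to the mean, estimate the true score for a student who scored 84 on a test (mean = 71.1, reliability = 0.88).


T_est = rxx * X + (1 - rxx) * mean
T_est = 0.88 * 84 + 0.12 * 71.1
T_est = 73.92 + 8.532
T_est = 82.452

82.452


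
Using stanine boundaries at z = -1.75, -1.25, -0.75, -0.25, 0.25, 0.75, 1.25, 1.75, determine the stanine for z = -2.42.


Stanine boundaries: [-1.75, -1.25, -0.75, -0.25, 0.25, 0.75, 1.25, 1.75]
z = -2.42
Check each boundary:
  z < -1.75
  z < -1.25
  z < -0.75
  z < -0.25
  z < 0.25
  z < 0.75
  z < 1.25
  z < 1.75
Highest qualifying boundary gives stanine = 1

1


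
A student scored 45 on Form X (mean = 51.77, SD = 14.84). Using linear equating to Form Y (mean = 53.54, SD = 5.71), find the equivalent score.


slope = SD_Y / SD_X = 5.71 / 14.84 ~ 0.3848
intercept = mean_Y - slope * mean_X = 53.54 - (5.71 / 14.84) * 51.77 ~ 33.6204
Y = slope * X + intercept. To avoid rounding drift from the rounded slope/intercept, evaluate the equivalent form Y = mean_Y + SD_Y * (X - mean_X) / SD_X at full precision:
Y = 53.54 + 5.71 * (45 - 51.77) / 14.84
Y = 53.54 - 5.71 * 6.77 / 14.84
Y = 53.54 - 38.6567 / 14.84
Y = 53.54 - 2.6049
Y = 50.9351

50.9351


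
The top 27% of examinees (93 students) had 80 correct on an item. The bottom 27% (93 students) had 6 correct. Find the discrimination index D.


p_upper = 80/93 = 0.8602
p_lower = 6/93 = 0.0645
D = 0.8602 - 0.0645 = 0.7957

0.7957


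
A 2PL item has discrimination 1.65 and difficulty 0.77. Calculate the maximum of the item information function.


For 2PL, max info at theta = b = 0.77
I_max = a^2 / 4 = 1.65^2 / 4
= 2.7225 / 4
I_max = 0.6806

0.6806


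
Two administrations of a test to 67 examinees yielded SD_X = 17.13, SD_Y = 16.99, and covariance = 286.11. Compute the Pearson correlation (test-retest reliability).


r = cov(X,Y) / (SD_X * SD_Y)
r = 286.11 / (17.13 * 16.99)
r = 286.11 / 291.0387
r = 0.9831

0.9831


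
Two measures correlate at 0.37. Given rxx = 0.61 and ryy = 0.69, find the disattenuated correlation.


r_corrected = rxy / sqrt(rxx * ryy)
= 0.37 / sqrt(0.61 * 0.69)
= 0.37 / sqrt(0.4209)
= 0.37 / 0.648768
r_corrected = 0.5703

0.5703


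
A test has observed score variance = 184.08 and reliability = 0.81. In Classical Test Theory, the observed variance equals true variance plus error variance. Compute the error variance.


var_true = rxx * var_obs = 0.81 * 184.08 = 149.1048
var_error = var_obs - var_true
var_error = 184.08 - 149.1048
var_error = 34.9752

34.9752


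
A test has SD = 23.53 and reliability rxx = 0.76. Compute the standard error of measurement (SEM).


SEM = SD * sqrt(1 - rxx)
SEM = 23.53 * sqrt(1 - 0.76)
SEM = 23.53 * sqrt(0.24) = 23.53 * 0.489898
SEM = 11.5273

11.5273


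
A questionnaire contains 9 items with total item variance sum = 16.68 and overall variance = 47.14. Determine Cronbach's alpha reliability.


alpha = (k/(k-1)) * (1 - sum(si^2)/s_total^2)
= (9/8) * (1 - 16.68/47.14)
alpha = 0.7269

0.7269


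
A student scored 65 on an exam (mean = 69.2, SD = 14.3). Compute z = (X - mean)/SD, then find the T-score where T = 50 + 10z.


z = (X - mean) / SD = (65 - 69.2) / 14.3
z = -4.2 / 14.3
z = -0.2937
T-score = T = 50 + 10z
Carry z at full precision (z = -4.2 / 14.3) into the conversion:
T-score = 50 + 10 * (-4.2 / 14.3) = 50 + -42 / 14.3
T-score = 50 + -2.9371
T-score = 47.0629

47.0629


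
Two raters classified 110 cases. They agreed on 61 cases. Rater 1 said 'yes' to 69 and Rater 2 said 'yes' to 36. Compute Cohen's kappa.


P_o = 61/110 = 0.554545
P_e = (69*36 + 41*74) / 12100 = 0.456033
kappa = (P_o - P_e) / (1 - P_e)
kappa = (0.554545 - 0.456033) / (1 - 0.456033)
kappa = 0.1811

0.1811


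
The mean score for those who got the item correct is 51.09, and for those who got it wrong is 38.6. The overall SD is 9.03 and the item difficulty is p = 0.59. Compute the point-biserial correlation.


q = 1 - p = 0.41
rpb = ((M1 - M0) / SD) * sqrt(p * q)
rpb = ((51.09 - 38.6) / 9.03) * sqrt(0.59 * 0.41)
rpb = 0.6803

0.6803


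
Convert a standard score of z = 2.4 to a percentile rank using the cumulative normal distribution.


CDF(z) = 0.5 * (1 + erf(z/sqrt(2)))
erf(1.6971) = 0.9836
CDF = 0.9918
Percentile rank = 0.9918 * 100 = 99.18

99.18


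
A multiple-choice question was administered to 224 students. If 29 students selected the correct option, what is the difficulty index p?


Item difficulty p = number correct / total examinees
p = 29 / 224
p = 0.1295

0.1295


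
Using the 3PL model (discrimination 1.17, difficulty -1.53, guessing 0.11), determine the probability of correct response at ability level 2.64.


logit = 1.17*(2.64 - -1.53) = 4.8789
P* = 1/(1 + exp(-4.8789)) = 0.9925
P = 0.11 + (1 - 0.11) * 0.9925
P = 0.9933

0.9933


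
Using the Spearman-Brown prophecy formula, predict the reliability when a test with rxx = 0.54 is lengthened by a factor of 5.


r_new = (n * rxx) / (1 + (n-1) * rxx)
r_new = (5 * 0.54) / (1 + 4 * 0.54)
r_new = 2.7 / 3.16
r_new = 0.8544

0.8544


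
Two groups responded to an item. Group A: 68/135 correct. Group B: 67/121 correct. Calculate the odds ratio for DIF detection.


Odds_A = 68/67 = 1.0149
Odds_B = 67/54 = 1.2407
OR = Odds_A / Odds_B = 1.0149 / 1.2407
Exactly, OR = (68 * 54) / (67 * 67) = 3672 / 4489
OR = 0.818

0.818


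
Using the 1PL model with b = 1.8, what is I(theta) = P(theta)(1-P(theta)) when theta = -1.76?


P = 1/(1+exp(-(-1.76-1.8))) = 0.0277
I = P*(1-P) = 0.0277 * 0.9723
I = 0.0269

0.0269


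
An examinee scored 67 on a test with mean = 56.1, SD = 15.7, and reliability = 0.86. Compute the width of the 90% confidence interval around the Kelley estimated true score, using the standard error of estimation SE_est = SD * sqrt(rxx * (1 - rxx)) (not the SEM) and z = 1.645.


True score estimate = 0.86*67 + 0.14*56.1 = 65.474
SE_est = SD * sqrt(rxx * (1 - rxx)) = 15.7 * sqrt(0.86 * 0.14) = 15.7 * sqrt(0.1204) = 5.447696
CI = T_est +/- z * SE_est, so width = 2 * z * SE_est = 2 * 1.645 * 5.447696
Width = 17.9229

17.9229


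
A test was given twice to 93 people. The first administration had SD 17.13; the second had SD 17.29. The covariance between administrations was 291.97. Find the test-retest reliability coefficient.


r = cov(X,Y) / (SD_X * SD_Y)
r = 291.97 / (17.13 * 17.29)
r = 291.97 / 296.1777
r = 0.9858

0.9858


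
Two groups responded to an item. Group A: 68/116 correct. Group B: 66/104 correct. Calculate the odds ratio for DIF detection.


Odds_A = 68/48 = 1.4167
Odds_B = 66/38 = 1.7368
OR = Odds_A / Odds_B = 1.4167 / 1.7368
Exactly, OR = (68 * 38) / (48 * 66) = 2584 / 3168
OR = 0.8157

0.8157


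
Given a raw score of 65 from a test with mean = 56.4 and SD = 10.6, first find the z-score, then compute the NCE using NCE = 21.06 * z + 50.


z = (X - mean) / SD = (65 - 56.4) / 10.6
z = 8.6 / 10.6
z = 0.8113
NCE = NCE = 21.06z + 50
Carry z at full precision (z = 8.6 / 10.6) into the conversion:
NCE = 21.06 * (8.6 / 10.6) + 50 = 181.116 / 10.6 + 50
NCE = 17.0864 + 50
NCE = 67.0864

67.0864


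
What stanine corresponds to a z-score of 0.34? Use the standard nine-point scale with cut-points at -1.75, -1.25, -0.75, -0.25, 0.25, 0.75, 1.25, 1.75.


Stanine boundaries: [-1.75, -1.25, -0.75, -0.25, 0.25, 0.75, 1.25, 1.75]
z = 0.34
Check each boundary:
  z >= -1.75 -> could be stanine 2
  z >= -1.25 -> could be stanine 3
  z >= -0.75 -> could be stanine 4
  z >= -0.25 -> could be stanine 5
  z >= 0.25 -> could be stanine 6
  z < 0.75
  z < 1.25
  z < 1.75
Highest qualifying boundary gives stanine = 6

6


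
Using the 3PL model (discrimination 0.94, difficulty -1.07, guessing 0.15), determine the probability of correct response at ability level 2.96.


logit = 0.94*(2.96 - -1.07) = 3.7882
P* = 1/(1 + exp(-3.7882)) = 0.9779
P = 0.15 + (1 - 0.15) * 0.9779
P = 0.9812

0.9812


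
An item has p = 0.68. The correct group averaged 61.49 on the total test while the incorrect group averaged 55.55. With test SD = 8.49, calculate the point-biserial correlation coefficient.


q = 1 - p = 0.32
rpb = ((M1 - M0) / SD) * sqrt(p * q)
rpb = ((61.49 - 55.55) / 8.49) * sqrt(0.68 * 0.32)
rpb = 0.3264

0.3264


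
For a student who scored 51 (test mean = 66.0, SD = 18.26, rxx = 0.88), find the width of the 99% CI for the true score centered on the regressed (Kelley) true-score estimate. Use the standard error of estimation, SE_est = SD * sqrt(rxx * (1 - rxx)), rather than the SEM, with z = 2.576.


True score estimate = 0.88*51 + 0.12*66.0 = 52.8
SE_est = SD * sqrt(rxx * (1 - rxx)) = 18.26 * sqrt(0.88 * 0.12) = 18.26 * sqrt(0.1056) = 5.933798
CI = T_est +/- z * SE_est, so width = 2 * z * SE_est = 2 * 2.576 * 5.933798
Width = 30.5709

30.5709


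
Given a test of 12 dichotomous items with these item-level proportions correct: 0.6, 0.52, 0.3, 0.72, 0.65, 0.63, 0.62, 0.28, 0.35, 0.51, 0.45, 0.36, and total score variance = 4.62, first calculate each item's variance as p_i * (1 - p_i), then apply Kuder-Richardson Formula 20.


For each item, compute p_i * q_i:
  Item 1: 0.6 * 0.4 = 0.24
  Item 2: 0.52 * 0.48 = 0.2496
  Item 3: 0.3 * 0.7 = 0.21
  Item 4: 0.72 * 0.28 = 0.2016
  Item 5: 0.65 * 0.35 = 0.2275
  Item 6: 0.63 * 0.37 = 0.2331
  Item 7: 0.62 * 0.38 = 0.2356
  Item 8: 0.28 * 0.72 = 0.2016
  Item 9: 0.35 * 0.65 = 0.2275
  Item 10: 0.51 * 0.49 = 0.2499
  Item 11: 0.45 * 0.55 = 0.2475
  Item 12: 0.36 * 0.64 = 0.2304
Sum(p_i * q_i) = 0.24 + 0.2496 + 0.21 + 0.2016 + 0.2275 + 0.2331 + 0.2356 + 0.2016 + 0.2275 + 0.2499 + 0.2475 + 0.2304 = 2.7543
KR-20 = (k/(k-1)) * (1 - Sum(p_i*q_i) / Var_total)
= (12/11) * (1 - 2.7543/4.62)
= 1.0909 * 0.4038
KR-20 = 0.4405

0.4405


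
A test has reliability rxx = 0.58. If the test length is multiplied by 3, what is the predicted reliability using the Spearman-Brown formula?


r_new = (n * rxx) / (1 + (n-1) * rxx)
r_new = (3 * 0.58) / (1 + 2 * 0.58)
r_new = 1.74 / 2.16
r_new = 0.8056

0.8056


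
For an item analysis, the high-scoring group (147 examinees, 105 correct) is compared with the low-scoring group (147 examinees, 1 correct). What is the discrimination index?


p_upper = 105/147 = 0.7143
p_lower = 1/147 = 0.0068
D = 0.7143 - 0.0068 = 0.7075

0.7075


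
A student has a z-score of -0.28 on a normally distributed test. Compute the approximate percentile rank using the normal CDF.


CDF(z) = 0.5 * (1 + erf(z/sqrt(2)))
erf(-0.198) = -0.2205
CDF = 0.3897
Percentile rank = 0.3897 * 100 = 38.97

38.97


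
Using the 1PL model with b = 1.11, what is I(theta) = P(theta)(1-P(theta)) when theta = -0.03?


P = 1/(1+exp(-(-0.03-1.11))) = 0.2423
I = P*(1-P) = 0.2423 * 0.7577
I = 0.1836

0.1836


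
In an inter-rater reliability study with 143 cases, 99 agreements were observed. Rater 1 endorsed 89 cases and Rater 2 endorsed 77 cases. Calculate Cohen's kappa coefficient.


P_o = 99/143 = 0.692308
P_e = (89*77 + 54*66) / 20449 = 0.509414
kappa = (P_o - P_e) / (1 - P_e)
kappa = (0.692308 - 0.509414) / (1 - 0.509414)
kappa = 0.3728

0.3728


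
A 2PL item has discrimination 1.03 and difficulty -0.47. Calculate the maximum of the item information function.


For 2PL, max info at theta = b = -0.47
I_max = a^2 / 4 = 1.03^2 / 4
= 1.0609 / 4
I_max = 0.2652

0.2652


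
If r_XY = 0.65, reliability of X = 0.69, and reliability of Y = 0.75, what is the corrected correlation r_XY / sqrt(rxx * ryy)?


r_corrected = rxy / sqrt(rxx * ryy)
= 0.65 / sqrt(0.69 * 0.75)
= 0.65 / sqrt(0.5175)
= 0.65 / 0.719375
r_corrected = 0.9036

0.9036


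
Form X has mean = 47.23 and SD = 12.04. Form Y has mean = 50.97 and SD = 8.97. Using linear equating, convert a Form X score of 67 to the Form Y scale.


slope = SD_Y / SD_X = 8.97 / 12.04 ~ 0.745
intercept = mean_Y - slope * mean_X = 50.97 - (8.97 / 12.04) * 47.23 ~ 15.7829
Y = slope * X + intercept. To avoid rounding drift from the rounded slope/intercept, evaluate the equivalent form Y = mean_Y + SD_Y * (X - mean_X) / SD_X at full precision:
Y = 50.97 + 8.97 * (67 - 47.23) / 12.04
Y = 50.97 + 8.97 * 19.77 / 12.04
Y = 50.97 + 177.3369 / 12.04
Y = 50.97 + 14.729
Y = 65.699

65.699


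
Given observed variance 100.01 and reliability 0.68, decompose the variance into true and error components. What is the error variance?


var_true = rxx * var_obs = 0.68 * 100.01 = 68.0068
var_error = var_obs - var_true
var_error = 100.01 - 68.0068
var_error = 32.0032

32.0032


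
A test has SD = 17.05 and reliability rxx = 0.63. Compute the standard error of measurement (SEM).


SEM = SD * sqrt(1 - rxx)
SEM = 17.05 * sqrt(1 - 0.63)
SEM = 17.05 * sqrt(0.37) = 17.05 * 0.608276
SEM = 10.3711

10.3711


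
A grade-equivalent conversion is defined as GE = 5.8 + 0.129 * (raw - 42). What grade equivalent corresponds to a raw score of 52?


raw - median = 52 - 42 = 10
slope * diff = 0.129 * 10 = 1.29
GE = 5.8 + 1.29
GE = 7.09

7.09


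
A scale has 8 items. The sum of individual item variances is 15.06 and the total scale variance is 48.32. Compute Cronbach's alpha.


alpha = (k/(k-1)) * (1 - sum(si^2)/s_total^2)
= (8/7) * (1 - 15.06/48.32)
alpha = 0.7867

0.7867


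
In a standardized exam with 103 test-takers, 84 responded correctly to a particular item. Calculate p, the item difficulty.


Item difficulty p = number correct / total examinees
p = 84 / 103
p = 0.8155

0.8155


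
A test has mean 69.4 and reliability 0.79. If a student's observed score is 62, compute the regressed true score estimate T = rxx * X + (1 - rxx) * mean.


T_est = rxx * X + (1 - rxx) * mean
T_est = 0.79 * 62 + 0.21 * 69.4
T_est = 48.98 + 14.574
T_est = 63.554

63.554


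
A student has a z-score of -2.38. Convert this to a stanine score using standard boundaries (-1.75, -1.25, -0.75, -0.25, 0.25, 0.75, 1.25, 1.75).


Stanine boundaries: [-1.75, -1.25, -0.75, -0.25, 0.25, 0.75, 1.25, 1.75]
z = -2.38
Check each boundary:
  z < -1.75
  z < -1.25
  z < -0.75
  z < -0.25
  z < 0.25
  z < 0.75
  z < 1.25
  z < 1.75
Highest qualifying boundary gives stanine = 1

1


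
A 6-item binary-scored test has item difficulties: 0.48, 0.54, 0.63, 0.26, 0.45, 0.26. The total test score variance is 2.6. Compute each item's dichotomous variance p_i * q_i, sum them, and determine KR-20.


For each item, compute p_i * q_i:
  Item 1: 0.48 * 0.52 = 0.2496
  Item 2: 0.54 * 0.46 = 0.2484
  Item 3: 0.63 * 0.37 = 0.2331
  Item 4: 0.26 * 0.74 = 0.1924
  Item 5: 0.45 * 0.55 = 0.2475
  Item 6: 0.26 * 0.74 = 0.1924
Sum(p_i * q_i) = 0.2496 + 0.2484 + 0.2331 + 0.1924 + 0.2475 + 0.1924 = 1.3634
KR-20 = (k/(k-1)) * (1 - Sum(p_i*q_i) / Var_total)
= (6/5) * (1 - 1.3634/2.6)
= 1.2 * 0.4756
KR-20 = 0.5707

0.5707


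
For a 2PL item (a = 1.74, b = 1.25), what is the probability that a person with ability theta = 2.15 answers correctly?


a*(theta - b) = 1.74 * (2.15 - 1.25) = 1.566
exp(-1.566) = 0.2089
P = 1 / (1 + 0.2089)
P = 0.8272

0.8272


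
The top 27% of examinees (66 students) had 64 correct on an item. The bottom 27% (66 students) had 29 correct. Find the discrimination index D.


p_upper = 64/66 = 0.9697
p_lower = 29/66 = 0.4394
D = 0.9697 - 0.4394 = 0.5303

0.5303


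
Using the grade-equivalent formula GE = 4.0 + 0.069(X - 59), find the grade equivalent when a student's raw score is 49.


raw - median = 49 - 59 = -10
slope * diff = 0.069 * -10 = -0.69
GE = 4.0 + -0.69
GE = 3.31

3.31


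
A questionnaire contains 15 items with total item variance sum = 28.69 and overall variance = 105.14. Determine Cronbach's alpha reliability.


alpha = (k/(k-1)) * (1 - sum(si^2)/s_total^2)
= (15/14) * (1 - 28.69/105.14)
alpha = 0.7791

0.7791


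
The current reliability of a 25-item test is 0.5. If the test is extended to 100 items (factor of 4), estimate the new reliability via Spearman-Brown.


r_new = (n * rxx) / (1 + (n-1) * rxx)
r_new = (4 * 0.5) / (1 + 3 * 0.5)
r_new = 2.0 / 2.5
r_new = 0.8

0.8


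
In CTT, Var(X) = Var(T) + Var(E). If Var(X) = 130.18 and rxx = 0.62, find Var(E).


var_true = rxx * var_obs = 0.62 * 130.18 = 80.7116
var_error = var_obs - var_true
var_error = 130.18 - 80.7116
var_error = 49.4684

49.4684


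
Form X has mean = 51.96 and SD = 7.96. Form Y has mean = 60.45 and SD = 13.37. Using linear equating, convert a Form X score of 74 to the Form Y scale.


slope = SD_Y / SD_X = 13.37 / 7.96 ~ 1.6796
intercept = mean_Y - slope * mean_X = 60.45 - (13.37 / 7.96) * 51.96 ~ -26.8245
Y = slope * X + intercept. To avoid rounding drift from the rounded slope/intercept, evaluate the equivalent form Y = mean_Y + SD_Y * (X - mean_X) / SD_X at full precision:
Y = 60.45 + 13.37 * (74 - 51.96) / 7.96
Y = 60.45 + 13.37 * 22.04 / 7.96
Y = 60.45 + 294.6748 / 7.96
Y = 60.45 + 37.0194
Y = 97.4694

97.4694


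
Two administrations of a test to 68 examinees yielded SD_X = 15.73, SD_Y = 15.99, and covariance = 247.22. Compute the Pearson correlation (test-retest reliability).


r = cov(X,Y) / (SD_X * SD_Y)
r = 247.22 / (15.73 * 15.99)
r = 247.22 / 251.5227
r = 0.9829

0.9829


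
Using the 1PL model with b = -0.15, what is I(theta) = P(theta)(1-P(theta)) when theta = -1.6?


P = 1/(1+exp(-(-1.6--0.15))) = 0.19
I = P*(1-P) = 0.19 * 0.81
I = 0.1539

0.1539


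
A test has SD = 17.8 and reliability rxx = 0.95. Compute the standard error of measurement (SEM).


SEM = SD * sqrt(1 - rxx)
SEM = 17.8 * sqrt(1 - 0.95)
SEM = 17.8 * sqrt(0.05) = 17.8 * 0.223607
SEM = 3.9802

3.9802


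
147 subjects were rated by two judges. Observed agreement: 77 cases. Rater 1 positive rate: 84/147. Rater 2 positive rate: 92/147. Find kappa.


P_o = 77/147 = 0.52381
P_e = (84*92 + 63*55) / 21609 = 0.517979
kappa = (P_o - P_e) / (1 - P_e)
kappa = (0.52381 - 0.517979) / (1 - 0.517979)
kappa = 0.0121

0.0121


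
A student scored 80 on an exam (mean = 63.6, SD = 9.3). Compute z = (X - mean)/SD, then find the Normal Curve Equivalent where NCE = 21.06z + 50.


z = (X - mean) / SD = (80 - 63.6) / 9.3
z = 16.4 / 9.3
z = 1.7634
NCE = NCE = 21.06z + 50
Carry z at full precision (z = 16.4 / 9.3) into the conversion:
NCE = 21.06 * (16.4 / 9.3) + 50 = 345.384 / 9.3 + 50
NCE = 37.1381 + 50
NCE = 87.1381

87.1381


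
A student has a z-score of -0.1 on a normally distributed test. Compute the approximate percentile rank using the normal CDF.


CDF(z) = 0.5 * (1 + erf(z/sqrt(2)))
erf(-0.0707) = -0.0797
CDF = 0.4602
Percentile rank = 0.4602 * 100 = 46.02

46.02


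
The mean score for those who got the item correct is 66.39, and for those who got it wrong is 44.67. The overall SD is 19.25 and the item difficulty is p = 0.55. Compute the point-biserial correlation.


q = 1 - p = 0.45
rpb = ((M1 - M0) / SD) * sqrt(p * q)
rpb = ((66.39 - 44.67) / 19.25) * sqrt(0.55 * 0.45)
rpb = 0.5613

0.5613


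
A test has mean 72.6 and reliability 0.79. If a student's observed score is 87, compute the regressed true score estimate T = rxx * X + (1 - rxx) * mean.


T_est = rxx * X + (1 - rxx) * mean
T_est = 0.79 * 87 + 0.21 * 72.6
T_est = 68.73 + 15.246
T_est = 83.976

83.976


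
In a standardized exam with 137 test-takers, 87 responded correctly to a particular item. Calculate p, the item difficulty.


Item difficulty p = number correct / total examinees
p = 87 / 137
p = 0.635

0.635


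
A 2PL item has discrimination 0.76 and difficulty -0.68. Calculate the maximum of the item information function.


For 2PL, max info at theta = b = -0.68
I_max = a^2 / 4 = 0.76^2 / 4
= 0.5776 / 4
I_max = 0.1444

0.1444


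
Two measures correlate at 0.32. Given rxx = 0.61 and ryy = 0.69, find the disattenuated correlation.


r_corrected = rxy / sqrt(rxx * ryy)
= 0.32 / sqrt(0.61 * 0.69)
= 0.32 / sqrt(0.4209)
= 0.32 / 0.648768
r_corrected = 0.4932

0.4932


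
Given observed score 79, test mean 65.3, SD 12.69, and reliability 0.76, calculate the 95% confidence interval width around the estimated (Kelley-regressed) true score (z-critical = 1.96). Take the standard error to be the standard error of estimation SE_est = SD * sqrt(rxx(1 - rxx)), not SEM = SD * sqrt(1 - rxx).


True score estimate = 0.76*79 + 0.24*65.3 = 75.712
SE_est = SD * sqrt(rxx * (1 - rxx)) = 12.69 * sqrt(0.76 * 0.24) = 12.69 * sqrt(0.1824) = 5.419685
CI = T_est +/- z * SE_est, so width = 2 * z * SE_est = 2 * 1.96 * 5.419685
Width = 21.2452

21.2452


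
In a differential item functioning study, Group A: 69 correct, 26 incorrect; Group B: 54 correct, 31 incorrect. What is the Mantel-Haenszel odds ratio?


Odds_A = 69/26 = 2.6538
Odds_B = 54/31 = 1.7419
OR = Odds_A / Odds_B = 2.6538 / 1.7419
Exactly, OR = (69 * 31) / (26 * 54) = 2139 / 1404
OR = 1.5235

1.5235


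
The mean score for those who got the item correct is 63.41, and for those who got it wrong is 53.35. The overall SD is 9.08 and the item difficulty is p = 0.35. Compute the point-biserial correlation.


q = 1 - p = 0.65
rpb = ((M1 - M0) / SD) * sqrt(p * q)
rpb = ((63.41 - 53.35) / 9.08) * sqrt(0.35 * 0.65)
rpb = 0.5284

0.5284


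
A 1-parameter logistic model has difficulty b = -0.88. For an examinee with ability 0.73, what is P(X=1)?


theta - b = 0.73 - -0.88 = 1.61
exp(-(theta - b)) = exp(-1.61) = 0.1999
P = 1 / (1 + 0.1999)
P = 0.8334

0.8334


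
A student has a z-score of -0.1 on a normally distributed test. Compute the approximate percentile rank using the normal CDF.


CDF(z) = 0.5 * (1 + erf(z/sqrt(2)))
erf(-0.0707) = -0.0797
CDF = 0.4602
Percentile rank = 0.4602 * 100 = 46.02

46.02


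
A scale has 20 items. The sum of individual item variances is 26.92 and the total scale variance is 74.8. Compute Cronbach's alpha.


alpha = (k/(k-1)) * (1 - sum(si^2)/s_total^2)
= (20/19) * (1 - 26.92/74.8)
alpha = 0.6738

0.6738


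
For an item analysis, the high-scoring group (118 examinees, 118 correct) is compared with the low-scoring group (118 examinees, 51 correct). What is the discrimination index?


p_upper = 118/118 = 1.0
p_lower = 51/118 = 0.4322
D = 1.0 - 0.4322 = 0.5678

0.5678


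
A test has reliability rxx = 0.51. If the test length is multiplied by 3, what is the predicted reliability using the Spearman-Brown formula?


r_new = (n * rxx) / (1 + (n-1) * rxx)
r_new = (3 * 0.51) / (1 + 2 * 0.51)
r_new = 1.53 / 2.02
r_new = 0.7574

0.7574


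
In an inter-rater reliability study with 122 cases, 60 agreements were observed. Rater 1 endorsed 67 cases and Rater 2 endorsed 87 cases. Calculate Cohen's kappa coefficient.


P_o = 60/122 = 0.491803
P_e = (67*87 + 55*35) / 14884 = 0.520962
kappa = (P_o - P_e) / (1 - P_e)
kappa = (0.491803 - 0.520962) / (1 - 0.520962)
kappa = -0.0609

-0.0609


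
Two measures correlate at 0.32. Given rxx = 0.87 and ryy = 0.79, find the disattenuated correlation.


r_corrected = rxy / sqrt(rxx * ryy)
= 0.32 / sqrt(0.87 * 0.79)
= 0.32 / sqrt(0.6873)
= 0.32 / 0.829036
r_corrected = 0.386

0.386


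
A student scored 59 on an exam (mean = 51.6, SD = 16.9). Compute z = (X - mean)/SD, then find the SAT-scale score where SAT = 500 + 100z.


z = (X - mean) / SD = (59 - 51.6) / 16.9
z = 7.4 / 16.9
z = 0.4379
SAT-scale = SAT = 500 + 100z
Carry z at full precision (z = 7.4 / 16.9) into the conversion:
SAT-scale = 500 + 100 * (7.4 / 16.9) = 500 + 740 / 16.9
SAT-scale = 500 + 43.787
SAT-scale = 543.787

543.787


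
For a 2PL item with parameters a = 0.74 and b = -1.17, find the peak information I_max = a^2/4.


For 2PL, max info at theta = b = -1.17
I_max = a^2 / 4 = 0.74^2 / 4
= 0.5476 / 4
I_max = 0.1369

0.1369


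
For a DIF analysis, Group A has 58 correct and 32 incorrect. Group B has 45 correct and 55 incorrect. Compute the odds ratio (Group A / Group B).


Odds_A = 58/32 = 1.8125
Odds_B = 45/55 = 0.8182
OR = Odds_A / Odds_B = 1.8125 / 0.8182
Exactly, OR = (58 * 55) / (32 * 45) = 3190 / 1440
OR = 2.2153

2.2153


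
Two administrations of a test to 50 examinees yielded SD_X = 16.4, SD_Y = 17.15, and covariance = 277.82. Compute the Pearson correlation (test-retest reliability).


r = cov(X,Y) / (SD_X * SD_Y)
r = 277.82 / (16.4 * 17.15)
r = 277.82 / 281.26
r = 0.9878

0.9878


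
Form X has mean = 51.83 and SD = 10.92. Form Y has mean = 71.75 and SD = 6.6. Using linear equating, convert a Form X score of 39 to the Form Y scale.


slope = SD_Y / SD_X = 6.6 / 10.92 ~ 0.6044
intercept = mean_Y - slope * mean_X = 71.75 - (6.6 / 10.92) * 51.83 ~ 40.4242
Y = slope * X + intercept. To avoid rounding drift from the rounded slope/intercept, evaluate the equivalent form Y = mean_Y + SD_Y * (X - mean_X) / SD_X at full precision:
Y = 71.75 + 6.6 * (39 - 51.83) / 10.92
Y = 71.75 - 6.6 * 12.83 / 10.92
Y = 71.75 - 84.678 / 10.92
Y = 71.75 - 7.7544
Y = 63.9956

63.9956


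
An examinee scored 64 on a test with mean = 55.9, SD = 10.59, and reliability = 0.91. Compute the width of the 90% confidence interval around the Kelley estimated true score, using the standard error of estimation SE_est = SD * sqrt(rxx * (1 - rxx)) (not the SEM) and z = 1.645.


True score estimate = 0.91*64 + 0.09*55.9 = 63.271
SE_est = SD * sqrt(rxx * (1 - rxx)) = 10.59 * sqrt(0.91 * 0.09) = 10.59 * sqrt(0.0819) = 3.030665
CI = T_est +/- z * SE_est, so width = 2 * z * SE_est = 2 * 1.645 * 3.030665
Width = 9.9709

9.9709


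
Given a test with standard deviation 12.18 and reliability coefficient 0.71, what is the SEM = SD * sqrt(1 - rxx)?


SEM = SD * sqrt(1 - rxx)
SEM = 12.18 * sqrt(1 - 0.71)
SEM = 12.18 * sqrt(0.29) = 12.18 * 0.538516
SEM = 6.5591

6.5591


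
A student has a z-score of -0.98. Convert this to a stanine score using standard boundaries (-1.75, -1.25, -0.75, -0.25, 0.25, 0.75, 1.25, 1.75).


Stanine boundaries: [-1.75, -1.25, -0.75, -0.25, 0.25, 0.75, 1.25, 1.75]
z = -0.98
Check each boundary:
  z >= -1.75 -> could be stanine 2
  z >= -1.25 -> could be stanine 3
  z < -0.75
  z < -0.25
  z < 0.25
  z < 0.75
  z < 1.25
  z < 1.75
Highest qualifying boundary gives stanine = 3

3


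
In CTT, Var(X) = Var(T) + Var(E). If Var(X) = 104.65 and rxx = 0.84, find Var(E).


var_true = rxx * var_obs = 0.84 * 104.65 = 87.906
var_error = var_obs - var_true
var_error = 104.65 - 87.906
var_error = 16.744

16.744


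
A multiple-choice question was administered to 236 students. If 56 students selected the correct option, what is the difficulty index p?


Item difficulty p = number correct / total examinees
p = 56 / 236
p = 0.2373

0.2373


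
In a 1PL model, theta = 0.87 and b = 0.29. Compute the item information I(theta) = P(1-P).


P = 1/(1+exp(-(0.87-0.29))) = 0.6411
I = P*(1-P) = 0.6411 * 0.3589
I = 0.2301

0.2301


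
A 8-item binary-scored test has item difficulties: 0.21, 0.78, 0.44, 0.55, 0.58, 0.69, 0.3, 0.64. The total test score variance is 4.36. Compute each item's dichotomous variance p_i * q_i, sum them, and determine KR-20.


For each item, compute p_i * q_i:
  Item 1: 0.21 * 0.79 = 0.1659
  Item 2: 0.78 * 0.22 = 0.1716
  Item 3: 0.44 * 0.56 = 0.2464
  Item 4: 0.55 * 0.45 = 0.2475
  Item 5: 0.58 * 0.42 = 0.2436
  Item 6: 0.69 * 0.31 = 0.2139
  Item 7: 0.3 * 0.7 = 0.21
  Item 8: 0.64 * 0.36 = 0.2304
Sum(p_i * q_i) = 0.1659 + 0.1716 + 0.2464 + 0.2475 + 0.2436 + 0.2139 + 0.21 + 0.2304 = 1.7293
KR-20 = (k/(k-1)) * (1 - Sum(p_i*q_i) / Var_total)
= (8/7) * (1 - 1.7293/4.36)
= 1.1429 * 0.6034
KR-20 = 0.6896

0.6896


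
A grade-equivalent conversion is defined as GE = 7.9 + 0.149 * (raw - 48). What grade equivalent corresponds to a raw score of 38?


raw - median = 38 - 48 = -10
slope * diff = 0.149 * -10 = -1.49
GE = 7.9 + -1.49
GE = 6.41

6.41


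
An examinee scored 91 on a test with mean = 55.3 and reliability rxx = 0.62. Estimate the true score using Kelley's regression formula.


T_est = rxx * X + (1 - rxx) * mean
T_est = 0.62 * 91 + 0.38 * 55.3
T_est = 56.42 + 21.014
T_est = 77.434

77.434


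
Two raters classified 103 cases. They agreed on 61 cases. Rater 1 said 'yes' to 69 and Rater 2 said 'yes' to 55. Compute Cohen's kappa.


P_o = 61/103 = 0.592233
P_e = (69*55 + 34*48) / 10609 = 0.511547
kappa = (P_o - P_e) / (1 - P_e)
kappa = (0.592233 - 0.511547) / (1 - 0.511547)
kappa = 0.1652

0.1652


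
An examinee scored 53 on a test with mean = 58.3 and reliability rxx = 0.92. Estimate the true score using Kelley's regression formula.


T_est = rxx * X + (1 - rxx) * mean
T_est = 0.92 * 53 + 0.08 * 58.3
T_est = 48.76 + 4.664
T_est = 53.424

53.424


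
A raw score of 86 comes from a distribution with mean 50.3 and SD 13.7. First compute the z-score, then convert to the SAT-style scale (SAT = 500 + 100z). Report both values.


z = (X - mean) / SD = (86 - 50.3) / 13.7
z = 35.7 / 13.7
z = 2.6058
SAT-scale = SAT = 500 + 100z
Carry z at full precision (z = 35.7 / 13.7) into the conversion:
SAT-scale = 500 + 100 * (35.7 / 13.7) = 500 + 3570 / 13.7
SAT-scale = 500 + 260.5839
SAT-scale = 760.5839

760.5839


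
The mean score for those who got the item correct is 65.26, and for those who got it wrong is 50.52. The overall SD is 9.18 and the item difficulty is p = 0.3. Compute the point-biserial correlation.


q = 1 - p = 0.7
rpb = ((M1 - M0) / SD) * sqrt(p * q)
rpb = ((65.26 - 50.52) / 9.18) * sqrt(0.3 * 0.7)
rpb = 0.7358

0.7358


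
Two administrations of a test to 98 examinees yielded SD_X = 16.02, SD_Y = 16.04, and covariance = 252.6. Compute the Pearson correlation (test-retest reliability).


r = cov(X,Y) / (SD_X * SD_Y)
r = 252.6 / (16.02 * 16.04)
r = 252.6 / 256.9608
r = 0.983

0.983


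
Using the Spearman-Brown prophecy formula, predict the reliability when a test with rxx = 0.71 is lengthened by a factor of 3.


r_new = (n * rxx) / (1 + (n-1) * rxx)
r_new = (3 * 0.71) / (1 + 2 * 0.71)
r_new = 2.13 / 2.42
r_new = 0.8802

0.8802


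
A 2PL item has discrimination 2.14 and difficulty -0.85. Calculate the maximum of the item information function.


For 2PL, max info at theta = b = -0.85
I_max = a^2 / 4 = 2.14^2 / 4
= 4.5796 / 4
I_max = 1.1449

1.1449


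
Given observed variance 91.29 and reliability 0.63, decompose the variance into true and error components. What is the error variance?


var_true = rxx * var_obs = 0.63 * 91.29 = 57.5127
var_error = var_obs - var_true
var_error = 91.29 - 57.5127
var_error = 33.7773

33.7773


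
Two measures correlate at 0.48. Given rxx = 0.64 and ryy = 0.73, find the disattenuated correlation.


r_corrected = rxy / sqrt(rxx * ryy)
= 0.48 / sqrt(0.64 * 0.73)
= 0.48 / sqrt(0.4672)
= 0.48 / 0.68352
r_corrected = 0.7022

0.7022


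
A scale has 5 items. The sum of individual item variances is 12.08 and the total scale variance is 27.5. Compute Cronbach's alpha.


alpha = (k/(k-1)) * (1 - sum(si^2)/s_total^2)
= (5/4) * (1 - 12.08/27.5)
alpha = 0.7009

0.7009


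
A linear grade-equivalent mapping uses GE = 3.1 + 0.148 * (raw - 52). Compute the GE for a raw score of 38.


raw - median = 38 - 52 = -14
slope * diff = 0.148 * -14 = -2.072
GE = 3.1 + -2.072
GE = 1.028

1.028


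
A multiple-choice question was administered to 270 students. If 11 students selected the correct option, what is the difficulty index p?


Item difficulty p = number correct / total examinees
p = 11 / 270
p = 0.0407

0.0407


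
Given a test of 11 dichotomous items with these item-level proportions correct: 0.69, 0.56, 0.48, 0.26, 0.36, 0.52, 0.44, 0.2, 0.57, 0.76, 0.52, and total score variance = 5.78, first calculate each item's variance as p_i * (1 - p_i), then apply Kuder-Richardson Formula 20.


For each item, compute p_i * q_i:
  Item 1: 0.69 * 0.31 = 0.2139
  Item 2: 0.56 * 0.44 = 0.2464
  Item 3: 0.48 * 0.52 = 0.2496
  Item 4: 0.26 * 0.74 = 0.1924
  Item 5: 0.36 * 0.64 = 0.2304
  Item 6: 0.52 * 0.48 = 0.2496
  Item 7: 0.44 * 0.56 = 0.2464
  Item 8: 0.2 * 0.8 = 0.16
  Item 9: 0.57 * 0.43 = 0.2451
  Item 10: 0.76 * 0.24 = 0.1824
  Item 11: 0.52 * 0.48 = 0.2496
Sum(p_i * q_i) = 0.2139 + 0.2464 + 0.2496 + 0.1924 + 0.2304 + 0.2496 + 0.2464 + 0.16 + 0.2451 + 0.1824 + 0.2496 = 2.4658
KR-20 = (k/(k-1)) * (1 - Sum(p_i*q_i) / Var_total)
= (11/10) * (1 - 2.4658/5.78)
= 1.1 * 0.5734
KR-20 = 0.6307

0.6307
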